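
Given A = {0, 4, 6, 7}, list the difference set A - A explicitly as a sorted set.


A - A = {a - a' : a, a' ∈ A}.
Compute a - a' for each ordered pair (a, a'):
a = 0: 0-0=0, 0-4=-4, 0-6=-6, 0-7=-7
a = 4: 4-0=4, 4-4=0, 4-6=-2, 4-7=-3
a = 6: 6-0=6, 6-4=2, 6-6=0, 6-7=-1
a = 7: 7-0=7, 7-4=3, 7-6=1, 7-7=0
Collecting distinct values (and noting 0 appears from a-a):
A - A = {-7, -6, -4, -3, -2, -1, 0, 1, 2, 3, 4, 6, 7}
|A - A| = 13

A - A = {-7, -6, -4, -3, -2, -1, 0, 1, 2, 3, 4, 6, 7}


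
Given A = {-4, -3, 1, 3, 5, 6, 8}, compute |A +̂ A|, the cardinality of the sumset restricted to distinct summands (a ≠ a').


Restricted sumset: A +̂ A = {a + a' : a ∈ A, a' ∈ A, a ≠ a'}.
Equivalently, take A + A and drop any sum 2a that is achievable ONLY as a + a for a ∈ A (i.e. sums representable only with equal summands).
Enumerate pairs (a, a') with a < a' (symmetric, so each unordered pair gives one sum; this covers all a ≠ a'):
  -4 + -3 = -7
  -4 + 1 = -3
  -4 + 3 = -1
  -4 + 5 = 1
  -4 + 6 = 2
  -4 + 8 = 4
  -3 + 1 = -2
  -3 + 3 = 0
  -3 + 5 = 2
  -3 + 6 = 3
  -3 + 8 = 5
  1 + 3 = 4
  1 + 5 = 6
  1 + 6 = 7
  1 + 8 = 9
  3 + 5 = 8
  3 + 6 = 9
  3 + 8 = 11
  5 + 6 = 11
  5 + 8 = 13
  6 + 8 = 14
Collected distinct sums: {-7, -3, -2, -1, 0, 1, 2, 3, 4, 5, 6, 7, 8, 9, 11, 13, 14}
|A +̂ A| = 17
(Reference bound: |A +̂ A| ≥ 2|A| - 3 for |A| ≥ 2, with |A| = 7 giving ≥ 11.)

|A +̂ A| = 17


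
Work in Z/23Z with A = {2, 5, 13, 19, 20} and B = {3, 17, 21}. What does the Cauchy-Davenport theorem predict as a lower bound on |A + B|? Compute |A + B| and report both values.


Cauchy-Davenport: |A + B| ≥ min(p, |A| + |B| - 1) for A, B nonempty in Z/pZ.
|A| = 5, |B| = 3, p = 23.
CD lower bound = min(23, 5 + 3 - 1) = min(23, 7) = 7.
Compute A + B mod 23 directly:
a = 2: 2+3=5, 2+17=19, 2+21=0
a = 5: 5+3=8, 5+17=22, 5+21=3
a = 13: 13+3=16, 13+17=7, 13+21=11
a = 19: 19+3=22, 19+17=13, 19+21=17
a = 20: 20+3=0, 20+17=14, 20+21=18
A + B = {0, 3, 5, 7, 8, 11, 13, 14, 16, 17, 18, 19, 22}, so |A + B| = 13.
Verify: 13 ≥ 7? Yes ✓.

CD lower bound = 7, actual |A + B| = 13.


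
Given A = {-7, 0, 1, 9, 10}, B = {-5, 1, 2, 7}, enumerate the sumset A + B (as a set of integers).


A + B = {a + b : a ∈ A, b ∈ B}.
Enumerate all |A|·|B| = 5·4 = 20 pairs (a, b) and collect distinct sums.
a = -7: -7+-5=-12, -7+1=-6, -7+2=-5, -7+7=0
a = 0: 0+-5=-5, 0+1=1, 0+2=2, 0+7=7
a = 1: 1+-5=-4, 1+1=2, 1+2=3, 1+7=8
a = 9: 9+-5=4, 9+1=10, 9+2=11, 9+7=16
a = 10: 10+-5=5, 10+1=11, 10+2=12, 10+7=17
Collecting distinct sums: A + B = {-12, -6, -5, -4, 0, 1, 2, 3, 4, 5, 7, 8, 10, 11, 12, 16, 17}
|A + B| = 17

A + B = {-12, -6, -5, -4, 0, 1, 2, 3, 4, 5, 7, 8, 10, 11, 12, 16, 17}


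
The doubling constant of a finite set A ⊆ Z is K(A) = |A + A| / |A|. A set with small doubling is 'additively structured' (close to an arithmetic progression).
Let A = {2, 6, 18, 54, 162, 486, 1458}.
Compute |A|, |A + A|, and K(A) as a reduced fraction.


|A| = 7.
Compute A + A by enumerating all 49 pairs.
A + A = {4, 8, 12, 20, 24, 36, 56, 60, 72, 108, 164, 168, 180, 216, 324, 488, 492, 504, 540, 648, 972, 1460, 1464, 1476, 1512, 1620, 1944, 2916}, so |A + A| = 28.
K = |A + A| / |A| = 28/7 = 4/1 ≈ 4.0000.
Reference: AP of size 7 gives K = 13/7 ≈ 1.8571; a fully generic set of size 7 gives K ≈ 4.0000.

|A| = 7, |A + A| = 28, K = 28/7 = 4/1.


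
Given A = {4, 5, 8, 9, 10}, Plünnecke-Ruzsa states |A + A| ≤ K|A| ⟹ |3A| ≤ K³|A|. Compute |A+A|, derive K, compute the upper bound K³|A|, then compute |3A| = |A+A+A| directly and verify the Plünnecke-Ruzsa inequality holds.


|A| = 5.
Step 1: Compute A + A by enumerating all 25 pairs.
A + A = {8, 9, 10, 12, 13, 14, 15, 16, 17, 18, 19, 20}, so |A + A| = 12.
Step 2: Doubling constant K = |A + A|/|A| = 12/5 = 12/5 ≈ 2.4000.
Step 3: Plünnecke-Ruzsa gives |3A| ≤ K³·|A| = (2.4000)³ · 5 ≈ 69.1200.
Step 4: Compute 3A = A + A + A directly by enumerating all triples (a,b,c) ∈ A³; |3A| = 19.
Step 5: Check 19 ≤ 69.1200? Yes ✓.

K = 12/5, Plünnecke-Ruzsa bound K³|A| ≈ 69.1200, |3A| = 19, inequality holds.


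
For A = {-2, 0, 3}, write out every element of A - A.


A - A = {a - a' : a, a' ∈ A}.
Compute a - a' for each ordered pair (a, a'):
a = -2: -2--2=0, -2-0=-2, -2-3=-5
a = 0: 0--2=2, 0-0=0, 0-3=-3
a = 3: 3--2=5, 3-0=3, 3-3=0
Collecting distinct values (and noting 0 appears from a-a):
A - A = {-5, -3, -2, 0, 2, 3, 5}
|A - A| = 7

A - A = {-5, -3, -2, 0, 2, 3, 5}


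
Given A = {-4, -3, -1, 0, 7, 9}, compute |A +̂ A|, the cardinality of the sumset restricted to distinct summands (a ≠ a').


Restricted sumset: A +̂ A = {a + a' : a ∈ A, a' ∈ A, a ≠ a'}.
Equivalently, take A + A and drop any sum 2a that is achievable ONLY as a + a for a ∈ A (i.e. sums representable only with equal summands).
Enumerate pairs (a, a') with a < a' (symmetric, so each unordered pair gives one sum; this covers all a ≠ a'):
  -4 + -3 = -7
  -4 + -1 = -5
  -4 + 0 = -4
  -4 + 7 = 3
  -4 + 9 = 5
  -3 + -1 = -4
  -3 + 0 = -3
  -3 + 7 = 4
  -3 + 9 = 6
  -1 + 0 = -1
  -1 + 7 = 6
  -1 + 9 = 8
  0 + 7 = 7
  0 + 9 = 9
  7 + 9 = 16
Collected distinct sums: {-7, -5, -4, -3, -1, 3, 4, 5, 6, 7, 8, 9, 16}
|A +̂ A| = 13
(Reference bound: |A +̂ A| ≥ 2|A| - 3 for |A| ≥ 2, with |A| = 6 giving ≥ 9.)

|A +̂ A| = 13


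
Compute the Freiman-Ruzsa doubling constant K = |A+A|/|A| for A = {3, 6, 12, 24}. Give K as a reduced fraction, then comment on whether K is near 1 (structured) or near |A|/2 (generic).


|A| = 4.
Compute A + A by enumerating all 16 pairs.
A + A = {6, 9, 12, 15, 18, 24, 27, 30, 36, 48}, so |A + A| = 10.
K = |A + A| / |A| = 10/4 = 5/2 ≈ 2.5000.
Reference: AP of size 4 gives K = 7/4 ≈ 1.7500; a fully generic set of size 4 gives K ≈ 2.5000.

|A| = 4, |A + A| = 10, K = 10/4 = 5/2.


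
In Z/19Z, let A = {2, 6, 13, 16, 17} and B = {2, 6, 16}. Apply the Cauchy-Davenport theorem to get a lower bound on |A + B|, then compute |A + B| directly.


Cauchy-Davenport: |A + B| ≥ min(p, |A| + |B| - 1) for A, B nonempty in Z/pZ.
|A| = 5, |B| = 3, p = 19.
CD lower bound = min(19, 5 + 3 - 1) = min(19, 7) = 7.
Compute A + B mod 19 directly:
a = 2: 2+2=4, 2+6=8, 2+16=18
a = 6: 6+2=8, 6+6=12, 6+16=3
a = 13: 13+2=15, 13+6=0, 13+16=10
a = 16: 16+2=18, 16+6=3, 16+16=13
a = 17: 17+2=0, 17+6=4, 17+16=14
A + B = {0, 3, 4, 8, 10, 12, 13, 14, 15, 18}, so |A + B| = 10.
Verify: 10 ≥ 7? Yes ✓.

CD lower bound = 7, actual |A + B| = 10.


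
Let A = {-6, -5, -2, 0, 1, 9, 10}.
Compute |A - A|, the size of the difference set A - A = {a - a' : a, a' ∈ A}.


A - A = {a - a' : a, a' ∈ A}; |A| = 7.
Bounds: 2|A|-1 ≤ |A - A| ≤ |A|² - |A| + 1, i.e. 13 ≤ |A - A| ≤ 43.
Note: 0 ∈ A - A always (from a - a). The set is symmetric: if d ∈ A - A then -d ∈ A - A.
Enumerate nonzero differences d = a - a' with a > a' (then include -d):
Positive differences: {1, 2, 3, 4, 5, 6, 7, 8, 9, 10, 11, 12, 14, 15, 16}
Full difference set: {0} ∪ (positive diffs) ∪ (negative diffs).
|A - A| = 1 + 2·15 = 31 (matches direct enumeration: 31).

|A - A| = 31


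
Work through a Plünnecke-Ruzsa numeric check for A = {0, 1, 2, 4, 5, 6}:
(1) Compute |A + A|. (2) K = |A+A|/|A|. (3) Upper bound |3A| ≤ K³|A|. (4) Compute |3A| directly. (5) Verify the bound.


|A| = 6.
Step 1: Compute A + A by enumerating all 36 pairs.
A + A = {0, 1, 2, 3, 4, 5, 6, 7, 8, 9, 10, 11, 12}, so |A + A| = 13.
Step 2: Doubling constant K = |A + A|/|A| = 13/6 = 13/6 ≈ 2.1667.
Step 3: Plünnecke-Ruzsa gives |3A| ≤ K³·|A| = (2.1667)³ · 6 ≈ 61.0278.
Step 4: Compute 3A = A + A + A directly by enumerating all triples (a,b,c) ∈ A³; |3A| = 19.
Step 5: Check 19 ≤ 61.0278? Yes ✓.

K = 13/6, Plünnecke-Ruzsa bound K³|A| ≈ 61.0278, |3A| = 19, inequality holds.


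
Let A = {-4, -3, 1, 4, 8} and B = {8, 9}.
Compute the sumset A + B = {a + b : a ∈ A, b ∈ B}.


A + B = {a + b : a ∈ A, b ∈ B}.
Enumerate all |A|·|B| = 5·2 = 10 pairs (a, b) and collect distinct sums.
a = -4: -4+8=4, -4+9=5
a = -3: -3+8=5, -3+9=6
a = 1: 1+8=9, 1+9=10
a = 4: 4+8=12, 4+9=13
a = 8: 8+8=16, 8+9=17
Collecting distinct sums: A + B = {4, 5, 6, 9, 10, 12, 13, 16, 17}
|A + B| = 9

A + B = {4, 5, 6, 9, 10, 12, 13, 16, 17}


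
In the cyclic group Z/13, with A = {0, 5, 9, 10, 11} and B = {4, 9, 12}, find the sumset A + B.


Work in Z/13Z: reduce every sum a + b modulo 13.
Enumerate all 15 pairs:
a = 0: 0+4=4, 0+9=9, 0+12=12
a = 5: 5+4=9, 5+9=1, 5+12=4
a = 9: 9+4=0, 9+9=5, 9+12=8
a = 10: 10+4=1, 10+9=6, 10+12=9
a = 11: 11+4=2, 11+9=7, 11+12=10
Distinct residues collected: {0, 1, 2, 4, 5, 6, 7, 8, 9, 10, 12}
|A + B| = 11 (out of 13 total residues).

A + B = {0, 1, 2, 4, 5, 6, 7, 8, 9, 10, 12}


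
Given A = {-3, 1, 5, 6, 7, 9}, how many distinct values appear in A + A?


A + A = {a + a' : a, a' ∈ A}; |A| = 6.
General bounds: 2|A| - 1 ≤ |A + A| ≤ |A|(|A|+1)/2, i.e. 11 ≤ |A + A| ≤ 21.
Lower bound 2|A|-1 is attained iff A is an arithmetic progression.
Enumerate sums a + a' for a ≤ a' (symmetric, so this suffices):
a = -3: -3+-3=-6, -3+1=-2, -3+5=2, -3+6=3, -3+7=4, -3+9=6
a = 1: 1+1=2, 1+5=6, 1+6=7, 1+7=8, 1+9=10
a = 5: 5+5=10, 5+6=11, 5+7=12, 5+9=14
a = 6: 6+6=12, 6+7=13, 6+9=15
a = 7: 7+7=14, 7+9=16
a = 9: 9+9=18
Distinct sums: {-6, -2, 2, 3, 4, 6, 7, 8, 10, 11, 12, 13, 14, 15, 16, 18}
|A + A| = 16

|A + A| = 16


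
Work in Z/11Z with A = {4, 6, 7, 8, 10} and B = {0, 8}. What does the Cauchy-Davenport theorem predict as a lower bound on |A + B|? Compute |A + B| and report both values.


Cauchy-Davenport: |A + B| ≥ min(p, |A| + |B| - 1) for A, B nonempty in Z/pZ.
|A| = 5, |B| = 2, p = 11.
CD lower bound = min(11, 5 + 2 - 1) = min(11, 6) = 6.
Compute A + B mod 11 directly:
a = 4: 4+0=4, 4+8=1
a = 6: 6+0=6, 6+8=3
a = 7: 7+0=7, 7+8=4
a = 8: 8+0=8, 8+8=5
a = 10: 10+0=10, 10+8=7
A + B = {1, 3, 4, 5, 6, 7, 8, 10}, so |A + B| = 8.
Verify: 8 ≥ 6? Yes ✓.

CD lower bound = 6, actual |A + B| = 8.


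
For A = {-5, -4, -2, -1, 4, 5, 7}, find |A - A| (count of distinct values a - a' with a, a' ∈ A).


A - A = {a - a' : a, a' ∈ A}; |A| = 7.
Bounds: 2|A|-1 ≤ |A - A| ≤ |A|² - |A| + 1, i.e. 13 ≤ |A - A| ≤ 43.
Note: 0 ∈ A - A always (from a - a). The set is symmetric: if d ∈ A - A then -d ∈ A - A.
Enumerate nonzero differences d = a - a' with a > a' (then include -d):
Positive differences: {1, 2, 3, 4, 5, 6, 7, 8, 9, 10, 11, 12}
Full difference set: {0} ∪ (positive diffs) ∪ (negative diffs).
|A - A| = 1 + 2·12 = 25 (matches direct enumeration: 25).

|A - A| = 25


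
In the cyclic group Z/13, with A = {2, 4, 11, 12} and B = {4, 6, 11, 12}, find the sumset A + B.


Work in Z/13Z: reduce every sum a + b modulo 13.
Enumerate all 16 pairs:
a = 2: 2+4=6, 2+6=8, 2+11=0, 2+12=1
a = 4: 4+4=8, 4+6=10, 4+11=2, 4+12=3
a = 11: 11+4=2, 11+6=4, 11+11=9, 11+12=10
a = 12: 12+4=3, 12+6=5, 12+11=10, 12+12=11
Distinct residues collected: {0, 1, 2, 3, 4, 5, 6, 8, 9, 10, 11}
|A + B| = 11 (out of 13 total residues).

A + B = {0, 1, 2, 3, 4, 5, 6, 8, 9, 10, 11}


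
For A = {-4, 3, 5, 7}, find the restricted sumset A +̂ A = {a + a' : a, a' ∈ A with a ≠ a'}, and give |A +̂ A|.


Restricted sumset: A +̂ A = {a + a' : a ∈ A, a' ∈ A, a ≠ a'}.
Equivalently, take A + A and drop any sum 2a that is achievable ONLY as a + a for a ∈ A (i.e. sums representable only with equal summands).
Enumerate pairs (a, a') with a < a' (symmetric, so each unordered pair gives one sum; this covers all a ≠ a'):
  -4 + 3 = -1
  -4 + 5 = 1
  -4 + 7 = 3
  3 + 5 = 8
  3 + 7 = 10
  5 + 7 = 12
Collected distinct sums: {-1, 1, 3, 8, 10, 12}
|A +̂ A| = 6
(Reference bound: |A +̂ A| ≥ 2|A| - 3 for |A| ≥ 2, with |A| = 4 giving ≥ 5.)

|A +̂ A| = 6


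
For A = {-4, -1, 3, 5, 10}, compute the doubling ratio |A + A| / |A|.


|A| = 5.
Compute A + A by enumerating all 25 pairs.
A + A = {-8, -5, -2, -1, 1, 2, 4, 6, 8, 9, 10, 13, 15, 20}, so |A + A| = 14.
K = |A + A| / |A| = 14/5 (already in lowest terms) ≈ 2.8000.
Reference: AP of size 5 gives K = 9/5 ≈ 1.8000; a fully generic set of size 5 gives K ≈ 3.0000.

|A| = 5, |A + A| = 14, K = 14/5.


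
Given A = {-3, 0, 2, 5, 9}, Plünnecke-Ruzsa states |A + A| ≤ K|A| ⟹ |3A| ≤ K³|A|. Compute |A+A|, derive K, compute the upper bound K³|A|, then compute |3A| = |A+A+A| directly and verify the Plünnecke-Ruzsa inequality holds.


|A| = 5.
Step 1: Compute A + A by enumerating all 25 pairs.
A + A = {-6, -3, -1, 0, 2, 4, 5, 6, 7, 9, 10, 11, 14, 18}, so |A + A| = 14.
Step 2: Doubling constant K = |A + A|/|A| = 14/5 = 14/5 ≈ 2.8000.
Step 3: Plünnecke-Ruzsa gives |3A| ≤ K³·|A| = (2.8000)³ · 5 ≈ 109.7600.
Step 4: Compute 3A = A + A + A directly by enumerating all triples (a,b,c) ∈ A³; |3A| = 27.
Step 5: Check 27 ≤ 109.7600? Yes ✓.

K = 14/5, Plünnecke-Ruzsa bound K³|A| ≈ 109.7600, |3A| = 27, inequality holds.


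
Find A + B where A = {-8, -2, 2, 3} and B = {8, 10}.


A + B = {a + b : a ∈ A, b ∈ B}.
Enumerate all |A|·|B| = 4·2 = 8 pairs (a, b) and collect distinct sums.
a = -8: -8+8=0, -8+10=2
a = -2: -2+8=6, -2+10=8
a = 2: 2+8=10, 2+10=12
a = 3: 3+8=11, 3+10=13
Collecting distinct sums: A + B = {0, 2, 6, 8, 10, 11, 12, 13}
|A + B| = 8

A + B = {0, 2, 6, 8, 10, 11, 12, 13}


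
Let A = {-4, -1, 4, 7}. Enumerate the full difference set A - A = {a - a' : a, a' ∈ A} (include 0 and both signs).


A - A = {a - a' : a, a' ∈ A}.
Compute a - a' for each ordered pair (a, a'):
a = -4: -4--4=0, -4--1=-3, -4-4=-8, -4-7=-11
a = -1: -1--4=3, -1--1=0, -1-4=-5, -1-7=-8
a = 4: 4--4=8, 4--1=5, 4-4=0, 4-7=-3
a = 7: 7--4=11, 7--1=8, 7-4=3, 7-7=0
Collecting distinct values (and noting 0 appears from a-a):
A - A = {-11, -8, -5, -3, 0, 3, 5, 8, 11}
|A - A| = 9

A - A = {-11, -8, -5, -3, 0, 3, 5, 8, 11}


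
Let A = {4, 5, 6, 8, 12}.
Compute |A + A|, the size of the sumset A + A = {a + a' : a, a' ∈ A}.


A + A = {a + a' : a, a' ∈ A}; |A| = 5.
General bounds: 2|A| - 1 ≤ |A + A| ≤ |A|(|A|+1)/2, i.e. 9 ≤ |A + A| ≤ 15.
Lower bound 2|A|-1 is attained iff A is an arithmetic progression.
Enumerate sums a + a' for a ≤ a' (symmetric, so this suffices):
a = 4: 4+4=8, 4+5=9, 4+6=10, 4+8=12, 4+12=16
a = 5: 5+5=10, 5+6=11, 5+8=13, 5+12=17
a = 6: 6+6=12, 6+8=14, 6+12=18
a = 8: 8+8=16, 8+12=20
a = 12: 12+12=24
Distinct sums: {8, 9, 10, 11, 12, 13, 14, 16, 17, 18, 20, 24}
|A + A| = 12

|A + A| = 12


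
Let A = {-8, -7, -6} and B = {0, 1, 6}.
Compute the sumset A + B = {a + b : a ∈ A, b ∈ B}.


A + B = {a + b : a ∈ A, b ∈ B}.
Enumerate all |A|·|B| = 3·3 = 9 pairs (a, b) and collect distinct sums.
a = -8: -8+0=-8, -8+1=-7, -8+6=-2
a = -7: -7+0=-7, -7+1=-6, -7+6=-1
a = -6: -6+0=-6, -6+1=-5, -6+6=0
Collecting distinct sums: A + B = {-8, -7, -6, -5, -2, -1, 0}
|A + B| = 7

A + B = {-8, -7, -6, -5, -2, -1, 0}


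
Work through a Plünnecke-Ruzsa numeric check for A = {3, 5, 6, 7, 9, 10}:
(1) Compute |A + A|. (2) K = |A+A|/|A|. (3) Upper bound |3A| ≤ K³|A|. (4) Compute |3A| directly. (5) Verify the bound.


|A| = 6.
Step 1: Compute A + A by enumerating all 36 pairs.
A + A = {6, 8, 9, 10, 11, 12, 13, 14, 15, 16, 17, 18, 19, 20}, so |A + A| = 14.
Step 2: Doubling constant K = |A + A|/|A| = 14/6 = 14/6 ≈ 2.3333.
Step 3: Plünnecke-Ruzsa gives |3A| ≤ K³·|A| = (2.3333)³ · 6 ≈ 76.2222.
Step 4: Compute 3A = A + A + A directly by enumerating all triples (a,b,c) ∈ A³; |3A| = 21.
Step 5: Check 21 ≤ 76.2222? Yes ✓.

K = 14/6, Plünnecke-Ruzsa bound K³|A| ≈ 76.2222, |3A| = 21, inequality holds.


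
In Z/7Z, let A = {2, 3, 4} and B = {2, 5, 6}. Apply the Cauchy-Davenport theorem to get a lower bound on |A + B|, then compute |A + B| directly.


Cauchy-Davenport: |A + B| ≥ min(p, |A| + |B| - 1) for A, B nonempty in Z/pZ.
|A| = 3, |B| = 3, p = 7.
CD lower bound = min(7, 3 + 3 - 1) = min(7, 5) = 5.
Compute A + B mod 7 directly:
a = 2: 2+2=4, 2+5=0, 2+6=1
a = 3: 3+2=5, 3+5=1, 3+6=2
a = 4: 4+2=6, 4+5=2, 4+6=3
A + B = {0, 1, 2, 3, 4, 5, 6}, so |A + B| = 7.
Verify: 7 ≥ 5? Yes ✓.

CD lower bound = 5, actual |A + B| = 7.


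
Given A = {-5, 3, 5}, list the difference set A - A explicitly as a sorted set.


A - A = {a - a' : a, a' ∈ A}.
Compute a - a' for each ordered pair (a, a'):
a = -5: -5--5=0, -5-3=-8, -5-5=-10
a = 3: 3--5=8, 3-3=0, 3-5=-2
a = 5: 5--5=10, 5-3=2, 5-5=0
Collecting distinct values (and noting 0 appears from a-a):
A - A = {-10, -8, -2, 0, 2, 8, 10}
|A - A| = 7

A - A = {-10, -8, -2, 0, 2, 8, 10}


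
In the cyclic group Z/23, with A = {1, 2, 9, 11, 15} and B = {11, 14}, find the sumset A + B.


Work in Z/23Z: reduce every sum a + b modulo 23.
Enumerate all 10 pairs:
a = 1: 1+11=12, 1+14=15
a = 2: 2+11=13, 2+14=16
a = 9: 9+11=20, 9+14=0
a = 11: 11+11=22, 11+14=2
a = 15: 15+11=3, 15+14=6
Distinct residues collected: {0, 2, 3, 6, 12, 13, 15, 16, 20, 22}
|A + B| = 10 (out of 23 total residues).

A + B = {0, 2, 3, 6, 12, 13, 15, 16, 20, 22}


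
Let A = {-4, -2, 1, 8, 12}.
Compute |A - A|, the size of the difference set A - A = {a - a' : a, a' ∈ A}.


A - A = {a - a' : a, a' ∈ A}; |A| = 5.
Bounds: 2|A|-1 ≤ |A - A| ≤ |A|² - |A| + 1, i.e. 9 ≤ |A - A| ≤ 21.
Note: 0 ∈ A - A always (from a - a). The set is symmetric: if d ∈ A - A then -d ∈ A - A.
Enumerate nonzero differences d = a - a' with a > a' (then include -d):
Positive differences: {2, 3, 4, 5, 7, 10, 11, 12, 14, 16}
Full difference set: {0} ∪ (positive diffs) ∪ (negative diffs).
|A - A| = 1 + 2·10 = 21 (matches direct enumeration: 21).

|A - A| = 21


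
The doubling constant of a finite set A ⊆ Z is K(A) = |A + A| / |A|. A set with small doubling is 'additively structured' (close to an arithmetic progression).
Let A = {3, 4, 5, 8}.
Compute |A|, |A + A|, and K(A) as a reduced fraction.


|A| = 4.
Compute A + A by enumerating all 16 pairs.
A + A = {6, 7, 8, 9, 10, 11, 12, 13, 16}, so |A + A| = 9.
K = |A + A| / |A| = 9/4 (already in lowest terms) ≈ 2.2500.
Reference: AP of size 4 gives K = 7/4 ≈ 1.7500; a fully generic set of size 4 gives K ≈ 2.5000.

|A| = 4, |A + A| = 9, K = 9/4.


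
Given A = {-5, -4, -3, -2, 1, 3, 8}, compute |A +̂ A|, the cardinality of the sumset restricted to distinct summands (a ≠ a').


Restricted sumset: A +̂ A = {a + a' : a ∈ A, a' ∈ A, a ≠ a'}.
Equivalently, take A + A and drop any sum 2a that is achievable ONLY as a + a for a ∈ A (i.e. sums representable only with equal summands).
Enumerate pairs (a, a') with a < a' (symmetric, so each unordered pair gives one sum; this covers all a ≠ a'):
  -5 + -4 = -9
  -5 + -3 = -8
  -5 + -2 = -7
  -5 + 1 = -4
  -5 + 3 = -2
  -5 + 8 = 3
  -4 + -3 = -7
  -4 + -2 = -6
  -4 + 1 = -3
  -4 + 3 = -1
  -4 + 8 = 4
  -3 + -2 = -5
  -3 + 1 = -2
  -3 + 3 = 0
  -3 + 8 = 5
  -2 + 1 = -1
  -2 + 3 = 1
  -2 + 8 = 6
  1 + 3 = 4
  1 + 8 = 9
  3 + 8 = 11
Collected distinct sums: {-9, -8, -7, -6, -5, -4, -3, -2, -1, 0, 1, 3, 4, 5, 6, 9, 11}
|A +̂ A| = 17
(Reference bound: |A +̂ A| ≥ 2|A| - 3 for |A| ≥ 2, with |A| = 7 giving ≥ 11.)

|A +̂ A| = 17


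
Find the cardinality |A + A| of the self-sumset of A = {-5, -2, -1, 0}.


A + A = {a + a' : a, a' ∈ A}; |A| = 4.
General bounds: 2|A| - 1 ≤ |A + A| ≤ |A|(|A|+1)/2, i.e. 7 ≤ |A + A| ≤ 10.
Lower bound 2|A|-1 is attained iff A is an arithmetic progression.
Enumerate sums a + a' for a ≤ a' (symmetric, so this suffices):
a = -5: -5+-5=-10, -5+-2=-7, -5+-1=-6, -5+0=-5
a = -2: -2+-2=-4, -2+-1=-3, -2+0=-2
a = -1: -1+-1=-2, -1+0=-1
a = 0: 0+0=0
Distinct sums: {-10, -7, -6, -5, -4, -3, -2, -1, 0}
|A + A| = 9

|A + A| = 9


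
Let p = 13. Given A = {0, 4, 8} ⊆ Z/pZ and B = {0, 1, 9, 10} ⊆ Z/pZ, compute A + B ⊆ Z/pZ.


Work in Z/13Z: reduce every sum a + b modulo 13.
Enumerate all 12 pairs:
a = 0: 0+0=0, 0+1=1, 0+9=9, 0+10=10
a = 4: 4+0=4, 4+1=5, 4+9=0, 4+10=1
a = 8: 8+0=8, 8+1=9, 8+9=4, 8+10=5
Distinct residues collected: {0, 1, 4, 5, 8, 9, 10}
|A + B| = 7 (out of 13 total residues).

A + B = {0, 1, 4, 5, 8, 9, 10}


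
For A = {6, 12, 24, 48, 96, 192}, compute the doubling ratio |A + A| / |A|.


|A| = 6.
Compute A + A by enumerating all 36 pairs.
A + A = {12, 18, 24, 30, 36, 48, 54, 60, 72, 96, 102, 108, 120, 144, 192, 198, 204, 216, 240, 288, 384}, so |A + A| = 21.
K = |A + A| / |A| = 21/6 = 7/2 ≈ 3.5000.
Reference: AP of size 6 gives K = 11/6 ≈ 1.8333; a fully generic set of size 6 gives K ≈ 3.5000.

|A| = 6, |A + A| = 21, K = 21/6 = 7/2.


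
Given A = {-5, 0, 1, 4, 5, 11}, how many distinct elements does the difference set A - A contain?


A - A = {a - a' : a, a' ∈ A}; |A| = 6.
Bounds: 2|A|-1 ≤ |A - A| ≤ |A|² - |A| + 1, i.e. 11 ≤ |A - A| ≤ 31.
Note: 0 ∈ A - A always (from a - a). The set is symmetric: if d ∈ A - A then -d ∈ A - A.
Enumerate nonzero differences d = a - a' with a > a' (then include -d):
Positive differences: {1, 3, 4, 5, 6, 7, 9, 10, 11, 16}
Full difference set: {0} ∪ (positive diffs) ∪ (negative diffs).
|A - A| = 1 + 2·10 = 21 (matches direct enumeration: 21).

|A - A| = 21


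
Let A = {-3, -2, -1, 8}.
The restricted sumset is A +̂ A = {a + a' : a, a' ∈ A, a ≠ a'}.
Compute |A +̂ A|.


Restricted sumset: A +̂ A = {a + a' : a ∈ A, a' ∈ A, a ≠ a'}.
Equivalently, take A + A and drop any sum 2a that is achievable ONLY as a + a for a ∈ A (i.e. sums representable only with equal summands).
Enumerate pairs (a, a') with a < a' (symmetric, so each unordered pair gives one sum; this covers all a ≠ a'):
  -3 + -2 = -5
  -3 + -1 = -4
  -3 + 8 = 5
  -2 + -1 = -3
  -2 + 8 = 6
  -1 + 8 = 7
Collected distinct sums: {-5, -4, -3, 5, 6, 7}
|A +̂ A| = 6
(Reference bound: |A +̂ A| ≥ 2|A| - 3 for |A| ≥ 2, with |A| = 4 giving ≥ 5.)

|A +̂ A| = 6


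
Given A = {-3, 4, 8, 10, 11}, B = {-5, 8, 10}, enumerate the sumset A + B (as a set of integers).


A + B = {a + b : a ∈ A, b ∈ B}.
Enumerate all |A|·|B| = 5·3 = 15 pairs (a, b) and collect distinct sums.
a = -3: -3+-5=-8, -3+8=5, -3+10=7
a = 4: 4+-5=-1, 4+8=12, 4+10=14
a = 8: 8+-5=3, 8+8=16, 8+10=18
a = 10: 10+-5=5, 10+8=18, 10+10=20
a = 11: 11+-5=6, 11+8=19, 11+10=21
Collecting distinct sums: A + B = {-8, -1, 3, 5, 6, 7, 12, 14, 16, 18, 19, 20, 21}
|A + B| = 13

A + B = {-8, -1, 3, 5, 6, 7, 12, 14, 16, 18, 19, 20, 21}


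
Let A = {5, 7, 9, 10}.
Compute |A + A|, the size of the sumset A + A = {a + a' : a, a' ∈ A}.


A + A = {a + a' : a, a' ∈ A}; |A| = 4.
General bounds: 2|A| - 1 ≤ |A + A| ≤ |A|(|A|+1)/2, i.e. 7 ≤ |A + A| ≤ 10.
Lower bound 2|A|-1 is attained iff A is an arithmetic progression.
Enumerate sums a + a' for a ≤ a' (symmetric, so this suffices):
a = 5: 5+5=10, 5+7=12, 5+9=14, 5+10=15
a = 7: 7+7=14, 7+9=16, 7+10=17
a = 9: 9+9=18, 9+10=19
a = 10: 10+10=20
Distinct sums: {10, 12, 14, 15, 16, 17, 18, 19, 20}
|A + A| = 9

|A + A| = 9


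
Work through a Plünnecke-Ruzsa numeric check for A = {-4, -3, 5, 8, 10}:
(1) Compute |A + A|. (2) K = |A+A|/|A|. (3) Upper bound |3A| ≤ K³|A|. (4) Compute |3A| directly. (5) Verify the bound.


|A| = 5.
Step 1: Compute A + A by enumerating all 25 pairs.
A + A = {-8, -7, -6, 1, 2, 4, 5, 6, 7, 10, 13, 15, 16, 18, 20}, so |A + A| = 15.
Step 2: Doubling constant K = |A + A|/|A| = 15/5 = 15/5 ≈ 3.0000.
Step 3: Plünnecke-Ruzsa gives |3A| ≤ K³·|A| = (3.0000)³ · 5 ≈ 135.0000.
Step 4: Compute 3A = A + A + A directly by enumerating all triples (a,b,c) ∈ A³; |3A| = 32.
Step 5: Check 32 ≤ 135.0000? Yes ✓.

K = 15/5, Plünnecke-Ruzsa bound K³|A| ≈ 135.0000, |3A| = 32, inequality holds.


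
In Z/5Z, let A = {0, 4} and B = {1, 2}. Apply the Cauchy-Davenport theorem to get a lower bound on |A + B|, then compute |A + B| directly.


Cauchy-Davenport: |A + B| ≥ min(p, |A| + |B| - 1) for A, B nonempty in Z/pZ.
|A| = 2, |B| = 2, p = 5.
CD lower bound = min(5, 2 + 2 - 1) = min(5, 3) = 3.
Compute A + B mod 5 directly:
a = 0: 0+1=1, 0+2=2
a = 4: 4+1=0, 4+2=1
A + B = {0, 1, 2}, so |A + B| = 3.
Verify: 3 ≥ 3? Yes ✓.

CD lower bound = 3, actual |A + B| = 3.


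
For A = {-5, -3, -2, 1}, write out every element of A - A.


A - A = {a - a' : a, a' ∈ A}.
Compute a - a' for each ordered pair (a, a'):
a = -5: -5--5=0, -5--3=-2, -5--2=-3, -5-1=-6
a = -3: -3--5=2, -3--3=0, -3--2=-1, -3-1=-4
a = -2: -2--5=3, -2--3=1, -2--2=0, -2-1=-3
a = 1: 1--5=6, 1--3=4, 1--2=3, 1-1=0
Collecting distinct values (and noting 0 appears from a-a):
A - A = {-6, -4, -3, -2, -1, 0, 1, 2, 3, 4, 6}
|A - A| = 11

A - A = {-6, -4, -3, -2, -1, 0, 1, 2, 3, 4, 6}


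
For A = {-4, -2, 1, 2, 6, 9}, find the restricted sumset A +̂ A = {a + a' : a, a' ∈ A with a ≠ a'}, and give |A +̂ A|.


Restricted sumset: A +̂ A = {a + a' : a ∈ A, a' ∈ A, a ≠ a'}.
Equivalently, take A + A and drop any sum 2a that is achievable ONLY as a + a for a ∈ A (i.e. sums representable only with equal summands).
Enumerate pairs (a, a') with a < a' (symmetric, so each unordered pair gives one sum; this covers all a ≠ a'):
  -4 + -2 = -6
  -4 + 1 = -3
  -4 + 2 = -2
  -4 + 6 = 2
  -4 + 9 = 5
  -2 + 1 = -1
  -2 + 2 = 0
  -2 + 6 = 4
  -2 + 9 = 7
  1 + 2 = 3
  1 + 6 = 7
  1 + 9 = 10
  2 + 6 = 8
  2 + 9 = 11
  6 + 9 = 15
Collected distinct sums: {-6, -3, -2, -1, 0, 2, 3, 4, 5, 7, 8, 10, 11, 15}
|A +̂ A| = 14
(Reference bound: |A +̂ A| ≥ 2|A| - 3 for |A| ≥ 2, with |A| = 6 giving ≥ 9.)

|A +̂ A| = 14


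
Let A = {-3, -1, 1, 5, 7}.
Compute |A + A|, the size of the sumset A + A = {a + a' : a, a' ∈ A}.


A + A = {a + a' : a, a' ∈ A}; |A| = 5.
General bounds: 2|A| - 1 ≤ |A + A| ≤ |A|(|A|+1)/2, i.e. 9 ≤ |A + A| ≤ 15.
Lower bound 2|A|-1 is attained iff A is an arithmetic progression.
Enumerate sums a + a' for a ≤ a' (symmetric, so this suffices):
a = -3: -3+-3=-6, -3+-1=-4, -3+1=-2, -3+5=2, -3+7=4
a = -1: -1+-1=-2, -1+1=0, -1+5=4, -1+7=6
a = 1: 1+1=2, 1+5=6, 1+7=8
a = 5: 5+5=10, 5+7=12
a = 7: 7+7=14
Distinct sums: {-6, -4, -2, 0, 2, 4, 6, 8, 10, 12, 14}
|A + A| = 11

|A + A| = 11


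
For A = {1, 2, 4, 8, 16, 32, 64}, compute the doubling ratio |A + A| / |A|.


|A| = 7.
Compute A + A by enumerating all 49 pairs.
A + A = {2, 3, 4, 5, 6, 8, 9, 10, 12, 16, 17, 18, 20, 24, 32, 33, 34, 36, 40, 48, 64, 65, 66, 68, 72, 80, 96, 128}, so |A + A| = 28.
K = |A + A| / |A| = 28/7 = 4/1 ≈ 4.0000.
Reference: AP of size 7 gives K = 13/7 ≈ 1.8571; a fully generic set of size 7 gives K ≈ 4.0000.

|A| = 7, |A + A| = 28, K = 28/7 = 4/1.


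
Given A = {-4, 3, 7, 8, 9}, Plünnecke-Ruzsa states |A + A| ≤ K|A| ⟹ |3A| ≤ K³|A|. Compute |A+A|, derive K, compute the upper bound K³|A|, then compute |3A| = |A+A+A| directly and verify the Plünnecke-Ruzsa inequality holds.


|A| = 5.
Step 1: Compute A + A by enumerating all 25 pairs.
A + A = {-8, -1, 3, 4, 5, 6, 10, 11, 12, 14, 15, 16, 17, 18}, so |A + A| = 14.
Step 2: Doubling constant K = |A + A|/|A| = 14/5 = 14/5 ≈ 2.8000.
Step 3: Plünnecke-Ruzsa gives |3A| ≤ K³·|A| = (2.8000)³ · 5 ≈ 109.7600.
Step 4: Compute 3A = A + A + A directly by enumerating all triples (a,b,c) ∈ A³; |3A| = 27.
Step 5: Check 27 ≤ 109.7600? Yes ✓.

K = 14/5, Plünnecke-Ruzsa bound K³|A| ≈ 109.7600, |3A| = 27, inequality holds.


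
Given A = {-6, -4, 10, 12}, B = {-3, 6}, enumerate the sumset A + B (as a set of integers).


A + B = {a + b : a ∈ A, b ∈ B}.
Enumerate all |A|·|B| = 4·2 = 8 pairs (a, b) and collect distinct sums.
a = -6: -6+-3=-9, -6+6=0
a = -4: -4+-3=-7, -4+6=2
a = 10: 10+-3=7, 10+6=16
a = 12: 12+-3=9, 12+6=18
Collecting distinct sums: A + B = {-9, -7, 0, 2, 7, 9, 16, 18}
|A + B| = 8

A + B = {-9, -7, 0, 2, 7, 9, 16, 18}


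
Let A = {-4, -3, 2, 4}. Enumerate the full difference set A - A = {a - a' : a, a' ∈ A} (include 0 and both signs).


A - A = {a - a' : a, a' ∈ A}.
Compute a - a' for each ordered pair (a, a'):
a = -4: -4--4=0, -4--3=-1, -4-2=-6, -4-4=-8
a = -3: -3--4=1, -3--3=0, -3-2=-5, -3-4=-7
a = 2: 2--4=6, 2--3=5, 2-2=0, 2-4=-2
a = 4: 4--4=8, 4--3=7, 4-2=2, 4-4=0
Collecting distinct values (and noting 0 appears from a-a):
A - A = {-8, -7, -6, -5, -2, -1, 0, 1, 2, 5, 6, 7, 8}
|A - A| = 13

A - A = {-8, -7, -6, -5, -2, -1, 0, 1, 2, 5, 6, 7, 8}


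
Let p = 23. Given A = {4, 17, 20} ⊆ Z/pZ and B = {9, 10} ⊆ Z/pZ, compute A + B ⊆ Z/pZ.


Work in Z/23Z: reduce every sum a + b modulo 23.
Enumerate all 6 pairs:
a = 4: 4+9=13, 4+10=14
a = 17: 17+9=3, 17+10=4
a = 20: 20+9=6, 20+10=7
Distinct residues collected: {3, 4, 6, 7, 13, 14}
|A + B| = 6 (out of 23 total residues).

A + B = {3, 4, 6, 7, 13, 14}


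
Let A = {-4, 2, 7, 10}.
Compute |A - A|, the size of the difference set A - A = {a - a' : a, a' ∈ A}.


A - A = {a - a' : a, a' ∈ A}; |A| = 4.
Bounds: 2|A|-1 ≤ |A - A| ≤ |A|² - |A| + 1, i.e. 7 ≤ |A - A| ≤ 13.
Note: 0 ∈ A - A always (from a - a). The set is symmetric: if d ∈ A - A then -d ∈ A - A.
Enumerate nonzero differences d = a - a' with a > a' (then include -d):
Positive differences: {3, 5, 6, 8, 11, 14}
Full difference set: {0} ∪ (positive diffs) ∪ (negative diffs).
|A - A| = 1 + 2·6 = 13 (matches direct enumeration: 13).

|A - A| = 13


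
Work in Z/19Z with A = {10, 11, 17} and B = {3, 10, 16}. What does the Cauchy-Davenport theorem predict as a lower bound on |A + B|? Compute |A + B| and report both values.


Cauchy-Davenport: |A + B| ≥ min(p, |A| + |B| - 1) for A, B nonempty in Z/pZ.
|A| = 3, |B| = 3, p = 19.
CD lower bound = min(19, 3 + 3 - 1) = min(19, 5) = 5.
Compute A + B mod 19 directly:
a = 10: 10+3=13, 10+10=1, 10+16=7
a = 11: 11+3=14, 11+10=2, 11+16=8
a = 17: 17+3=1, 17+10=8, 17+16=14
A + B = {1, 2, 7, 8, 13, 14}, so |A + B| = 6.
Verify: 6 ≥ 5? Yes ✓.

CD lower bound = 5, actual |A + B| = 6.


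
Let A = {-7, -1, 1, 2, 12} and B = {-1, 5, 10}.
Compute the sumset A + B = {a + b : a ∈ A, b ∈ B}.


A + B = {a + b : a ∈ A, b ∈ B}.
Enumerate all |A|·|B| = 5·3 = 15 pairs (a, b) and collect distinct sums.
a = -7: -7+-1=-8, -7+5=-2, -7+10=3
a = -1: -1+-1=-2, -1+5=4, -1+10=9
a = 1: 1+-1=0, 1+5=6, 1+10=11
a = 2: 2+-1=1, 2+5=7, 2+10=12
a = 12: 12+-1=11, 12+5=17, 12+10=22
Collecting distinct sums: A + B = {-8, -2, 0, 1, 3, 4, 6, 7, 9, 11, 12, 17, 22}
|A + B| = 13

A + B = {-8, -2, 0, 1, 3, 4, 6, 7, 9, 11, 12, 17, 22}


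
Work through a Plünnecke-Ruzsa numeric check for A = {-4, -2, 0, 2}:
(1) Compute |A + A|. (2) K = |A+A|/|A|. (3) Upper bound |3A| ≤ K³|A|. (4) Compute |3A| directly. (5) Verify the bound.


|A| = 4.
Step 1: Compute A + A by enumerating all 16 pairs.
A + A = {-8, -6, -4, -2, 0, 2, 4}, so |A + A| = 7.
Step 2: Doubling constant K = |A + A|/|A| = 7/4 = 7/4 ≈ 1.7500.
Step 3: Plünnecke-Ruzsa gives |3A| ≤ K³·|A| = (1.7500)³ · 4 ≈ 21.4375.
Step 4: Compute 3A = A + A + A directly by enumerating all triples (a,b,c) ∈ A³; |3A| = 10.
Step 5: Check 10 ≤ 21.4375? Yes ✓.

K = 7/4, Plünnecke-Ruzsa bound K³|A| ≈ 21.4375, |3A| = 10, inequality holds.


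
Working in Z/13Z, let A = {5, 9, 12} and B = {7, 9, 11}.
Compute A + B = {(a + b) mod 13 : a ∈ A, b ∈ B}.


Work in Z/13Z: reduce every sum a + b modulo 13.
Enumerate all 9 pairs:
a = 5: 5+7=12, 5+9=1, 5+11=3
a = 9: 9+7=3, 9+9=5, 9+11=7
a = 12: 12+7=6, 12+9=8, 12+11=10
Distinct residues collected: {1, 3, 5, 6, 7, 8, 10, 12}
|A + B| = 8 (out of 13 total residues).

A + B = {1, 3, 5, 6, 7, 8, 10, 12}


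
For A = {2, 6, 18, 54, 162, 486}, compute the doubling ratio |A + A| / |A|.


|A| = 6.
Compute A + A by enumerating all 36 pairs.
A + A = {4, 8, 12, 20, 24, 36, 56, 60, 72, 108, 164, 168, 180, 216, 324, 488, 492, 504, 540, 648, 972}, so |A + A| = 21.
K = |A + A| / |A| = 21/6 = 7/2 ≈ 3.5000.
Reference: AP of size 6 gives K = 11/6 ≈ 1.8333; a fully generic set of size 6 gives K ≈ 3.5000.

|A| = 6, |A + A| = 21, K = 21/6 = 7/2.


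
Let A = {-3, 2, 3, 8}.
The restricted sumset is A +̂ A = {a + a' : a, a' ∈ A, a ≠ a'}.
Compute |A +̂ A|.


Restricted sumset: A +̂ A = {a + a' : a ∈ A, a' ∈ A, a ≠ a'}.
Equivalently, take A + A and drop any sum 2a that is achievable ONLY as a + a for a ∈ A (i.e. sums representable only with equal summands).
Enumerate pairs (a, a') with a < a' (symmetric, so each unordered pair gives one sum; this covers all a ≠ a'):
  -3 + 2 = -1
  -3 + 3 = 0
  -3 + 8 = 5
  2 + 3 = 5
  2 + 8 = 10
  3 + 8 = 11
Collected distinct sums: {-1, 0, 5, 10, 11}
|A +̂ A| = 5
(Reference bound: |A +̂ A| ≥ 2|A| - 3 for |A| ≥ 2, with |A| = 4 giving ≥ 5.)

|A +̂ A| = 5


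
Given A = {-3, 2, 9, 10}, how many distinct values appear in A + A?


A + A = {a + a' : a, a' ∈ A}; |A| = 4.
General bounds: 2|A| - 1 ≤ |A + A| ≤ |A|(|A|+1)/2, i.e. 7 ≤ |A + A| ≤ 10.
Lower bound 2|A|-1 is attained iff A is an arithmetic progression.
Enumerate sums a + a' for a ≤ a' (symmetric, so this suffices):
a = -3: -3+-3=-6, -3+2=-1, -3+9=6, -3+10=7
a = 2: 2+2=4, 2+9=11, 2+10=12
a = 9: 9+9=18, 9+10=19
a = 10: 10+10=20
Distinct sums: {-6, -1, 4, 6, 7, 11, 12, 18, 19, 20}
|A + A| = 10

|A + A| = 10


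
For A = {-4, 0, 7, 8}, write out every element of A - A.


A - A = {a - a' : a, a' ∈ A}.
Compute a - a' for each ordered pair (a, a'):
a = -4: -4--4=0, -4-0=-4, -4-7=-11, -4-8=-12
a = 0: 0--4=4, 0-0=0, 0-7=-7, 0-8=-8
a = 7: 7--4=11, 7-0=7, 7-7=0, 7-8=-1
a = 8: 8--4=12, 8-0=8, 8-7=1, 8-8=0
Collecting distinct values (and noting 0 appears from a-a):
A - A = {-12, -11, -8, -7, -4, -1, 0, 1, 4, 7, 8, 11, 12}
|A - A| = 13

A - A = {-12, -11, -8, -7, -4, -1, 0, 1, 4, 7, 8, 11, 12}


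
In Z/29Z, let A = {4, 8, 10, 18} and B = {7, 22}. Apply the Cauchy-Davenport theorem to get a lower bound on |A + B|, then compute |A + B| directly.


Cauchy-Davenport: |A + B| ≥ min(p, |A| + |B| - 1) for A, B nonempty in Z/pZ.
|A| = 4, |B| = 2, p = 29.
CD lower bound = min(29, 4 + 2 - 1) = min(29, 5) = 5.
Compute A + B mod 29 directly:
a = 4: 4+7=11, 4+22=26
a = 8: 8+7=15, 8+22=1
a = 10: 10+7=17, 10+22=3
a = 18: 18+7=25, 18+22=11
A + B = {1, 3, 11, 15, 17, 25, 26}, so |A + B| = 7.
Verify: 7 ≥ 5? Yes ✓.

CD lower bound = 5, actual |A + B| = 7.


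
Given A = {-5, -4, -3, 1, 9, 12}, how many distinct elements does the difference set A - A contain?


A - A = {a - a' : a, a' ∈ A}; |A| = 6.
Bounds: 2|A|-1 ≤ |A - A| ≤ |A|² - |A| + 1, i.e. 11 ≤ |A - A| ≤ 31.
Note: 0 ∈ A - A always (from a - a). The set is symmetric: if d ∈ A - A then -d ∈ A - A.
Enumerate nonzero differences d = a - a' with a > a' (then include -d):
Positive differences: {1, 2, 3, 4, 5, 6, 8, 11, 12, 13, 14, 15, 16, 17}
Full difference set: {0} ∪ (positive diffs) ∪ (negative diffs).
|A - A| = 1 + 2·14 = 29 (matches direct enumeration: 29).

|A - A| = 29


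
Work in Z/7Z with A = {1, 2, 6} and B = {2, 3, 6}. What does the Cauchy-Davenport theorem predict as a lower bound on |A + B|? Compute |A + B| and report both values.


Cauchy-Davenport: |A + B| ≥ min(p, |A| + |B| - 1) for A, B nonempty in Z/pZ.
|A| = 3, |B| = 3, p = 7.
CD lower bound = min(7, 3 + 3 - 1) = min(7, 5) = 5.
Compute A + B mod 7 directly:
a = 1: 1+2=3, 1+3=4, 1+6=0
a = 2: 2+2=4, 2+3=5, 2+6=1
a = 6: 6+2=1, 6+3=2, 6+6=5
A + B = {0, 1, 2, 3, 4, 5}, so |A + B| = 6.
Verify: 6 ≥ 5? Yes ✓.

CD lower bound = 5, actual |A + B| = 6.


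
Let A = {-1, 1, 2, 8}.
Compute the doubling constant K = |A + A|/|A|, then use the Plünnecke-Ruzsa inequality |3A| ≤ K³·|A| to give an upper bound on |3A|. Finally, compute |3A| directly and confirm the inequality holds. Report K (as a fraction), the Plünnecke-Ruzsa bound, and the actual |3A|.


|A| = 4.
Step 1: Compute A + A by enumerating all 16 pairs.
A + A = {-2, 0, 1, 2, 3, 4, 7, 9, 10, 16}, so |A + A| = 10.
Step 2: Doubling constant K = |A + A|/|A| = 10/4 = 10/4 ≈ 2.5000.
Step 3: Plünnecke-Ruzsa gives |3A| ≤ K³·|A| = (2.5000)³ · 4 ≈ 62.5000.
Step 4: Compute 3A = A + A + A directly by enumerating all triples (a,b,c) ∈ A³; |3A| = 18.
Step 5: Check 18 ≤ 62.5000? Yes ✓.

K = 10/4, Plünnecke-Ruzsa bound K³|A| ≈ 62.5000, |3A| = 18, inequality holds.


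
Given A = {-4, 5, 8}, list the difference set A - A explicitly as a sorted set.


A - A = {a - a' : a, a' ∈ A}.
Compute a - a' for each ordered pair (a, a'):
a = -4: -4--4=0, -4-5=-9, -4-8=-12
a = 5: 5--4=9, 5-5=0, 5-8=-3
a = 8: 8--4=12, 8-5=3, 8-8=0
Collecting distinct values (and noting 0 appears from a-a):
A - A = {-12, -9, -3, 0, 3, 9, 12}
|A - A| = 7

A - A = {-12, -9, -3, 0, 3, 9, 12}


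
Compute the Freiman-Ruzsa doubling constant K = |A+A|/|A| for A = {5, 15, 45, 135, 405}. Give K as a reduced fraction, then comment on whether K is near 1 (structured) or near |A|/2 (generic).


|A| = 5.
Compute A + A by enumerating all 25 pairs.
A + A = {10, 20, 30, 50, 60, 90, 140, 150, 180, 270, 410, 420, 450, 540, 810}, so |A + A| = 15.
K = |A + A| / |A| = 15/5 = 3/1 ≈ 3.0000.
Reference: AP of size 5 gives K = 9/5 ≈ 1.8000; a fully generic set of size 5 gives K ≈ 3.0000.

|A| = 5, |A + A| = 15, K = 15/5 = 3/1.


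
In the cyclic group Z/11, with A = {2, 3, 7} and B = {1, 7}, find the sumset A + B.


Work in Z/11Z: reduce every sum a + b modulo 11.
Enumerate all 6 pairs:
a = 2: 2+1=3, 2+7=9
a = 3: 3+1=4, 3+7=10
a = 7: 7+1=8, 7+7=3
Distinct residues collected: {3, 4, 8, 9, 10}
|A + B| = 5 (out of 11 total residues).

A + B = {3, 4, 8, 9, 10}


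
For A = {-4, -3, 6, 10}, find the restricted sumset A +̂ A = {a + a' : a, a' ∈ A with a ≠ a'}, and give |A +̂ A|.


Restricted sumset: A +̂ A = {a + a' : a ∈ A, a' ∈ A, a ≠ a'}.
Equivalently, take A + A and drop any sum 2a that is achievable ONLY as a + a for a ∈ A (i.e. sums representable only with equal summands).
Enumerate pairs (a, a') with a < a' (symmetric, so each unordered pair gives one sum; this covers all a ≠ a'):
  -4 + -3 = -7
  -4 + 6 = 2
  -4 + 10 = 6
  -3 + 6 = 3
  -3 + 10 = 7
  6 + 10 = 16
Collected distinct sums: {-7, 2, 3, 6, 7, 16}
|A +̂ A| = 6
(Reference bound: |A +̂ A| ≥ 2|A| - 3 for |A| ≥ 2, with |A| = 4 giving ≥ 5.)

|A +̂ A| = 6


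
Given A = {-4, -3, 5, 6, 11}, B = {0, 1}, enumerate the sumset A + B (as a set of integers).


A + B = {a + b : a ∈ A, b ∈ B}.
Enumerate all |A|·|B| = 5·2 = 10 pairs (a, b) and collect distinct sums.
a = -4: -4+0=-4, -4+1=-3
a = -3: -3+0=-3, -3+1=-2
a = 5: 5+0=5, 5+1=6
a = 6: 6+0=6, 6+1=7
a = 11: 11+0=11, 11+1=12
Collecting distinct sums: A + B = {-4, -3, -2, 5, 6, 7, 11, 12}
|A + B| = 8

A + B = {-4, -3, -2, 5, 6, 7, 11, 12}


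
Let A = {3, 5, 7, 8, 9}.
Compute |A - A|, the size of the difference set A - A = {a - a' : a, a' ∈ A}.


A - A = {a - a' : a, a' ∈ A}; |A| = 5.
Bounds: 2|A|-1 ≤ |A - A| ≤ |A|² - |A| + 1, i.e. 9 ≤ |A - A| ≤ 21.
Note: 0 ∈ A - A always (from a - a). The set is symmetric: if d ∈ A - A then -d ∈ A - A.
Enumerate nonzero differences d = a - a' with a > a' (then include -d):
Positive differences: {1, 2, 3, 4, 5, 6}
Full difference set: {0} ∪ (positive diffs) ∪ (negative diffs).
|A - A| = 1 + 2·6 = 13 (matches direct enumeration: 13).

|A - A| = 13


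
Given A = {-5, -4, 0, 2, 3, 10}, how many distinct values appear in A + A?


A + A = {a + a' : a, a' ∈ A}; |A| = 6.
General bounds: 2|A| - 1 ≤ |A + A| ≤ |A|(|A|+1)/2, i.e. 11 ≤ |A + A| ≤ 21.
Lower bound 2|A|-1 is attained iff A is an arithmetic progression.
Enumerate sums a + a' for a ≤ a' (symmetric, so this suffices):
a = -5: -5+-5=-10, -5+-4=-9, -5+0=-5, -5+2=-3, -5+3=-2, -5+10=5
a = -4: -4+-4=-8, -4+0=-4, -4+2=-2, -4+3=-1, -4+10=6
a = 0: 0+0=0, 0+2=2, 0+3=3, 0+10=10
a = 2: 2+2=4, 2+3=5, 2+10=12
a = 3: 3+3=6, 3+10=13
a = 10: 10+10=20
Distinct sums: {-10, -9, -8, -5, -4, -3, -2, -1, 0, 2, 3, 4, 5, 6, 10, 12, 13, 20}
|A + A| = 18

|A + A| = 18


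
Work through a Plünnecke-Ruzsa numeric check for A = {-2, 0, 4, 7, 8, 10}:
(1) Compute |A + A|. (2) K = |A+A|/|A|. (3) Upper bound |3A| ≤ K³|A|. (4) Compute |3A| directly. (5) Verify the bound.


|A| = 6.
Step 1: Compute A + A by enumerating all 36 pairs.
A + A = {-4, -2, 0, 2, 4, 5, 6, 7, 8, 10, 11, 12, 14, 15, 16, 17, 18, 20}, so |A + A| = 18.
Step 2: Doubling constant K = |A + A|/|A| = 18/6 = 18/6 ≈ 3.0000.
Step 3: Plünnecke-Ruzsa gives |3A| ≤ K³·|A| = (3.0000)³ · 6 ≈ 162.0000.
Step 4: Compute 3A = A + A + A directly by enumerating all triples (a,b,c) ∈ A³; |3A| = 32.
Step 5: Check 32 ≤ 162.0000? Yes ✓.

K = 18/6, Plünnecke-Ruzsa bound K³|A| ≈ 162.0000, |3A| = 32, inequality holds.
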